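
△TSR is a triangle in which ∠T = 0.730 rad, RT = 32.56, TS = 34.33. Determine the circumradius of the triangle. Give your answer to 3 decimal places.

By the law of cosines, SR² = RT² + TS² − 2·RT·TS·cos T = 572.81, so SR ≈ 23.934.
Area = ½·RT·TS·sin T ≈ 372.71.
Circumradius = SR/(2 sin T) ≈ 17.945.

17.945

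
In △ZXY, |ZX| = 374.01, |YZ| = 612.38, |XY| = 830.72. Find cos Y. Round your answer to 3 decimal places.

By the law of cosines, cos Y = (|XY|² + |YZ|² − |ZX|²) / (2·|XY|·|YZ|) ≈ 0.90937, so ∠Y ≈ 24.58°.

cos Y ≈ 0.909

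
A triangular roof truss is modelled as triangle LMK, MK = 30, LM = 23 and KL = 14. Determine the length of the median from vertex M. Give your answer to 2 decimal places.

Median from M: ½√(2·LM² + 2·MK² − KL²) ≈ 25.797.

25.80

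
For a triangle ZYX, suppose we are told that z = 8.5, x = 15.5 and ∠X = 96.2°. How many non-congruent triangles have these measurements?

z·sin X = 8.5·sin(96.2°) ≈ 8.45.
Since ∠X is not acute, a triangle exists only if x > z; here x > z, so there is exactly one triangle.

1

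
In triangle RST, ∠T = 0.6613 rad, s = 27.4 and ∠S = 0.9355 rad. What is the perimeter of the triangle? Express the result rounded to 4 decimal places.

The third angle is ∠R = π − ∠S − ∠T = 1.5448 rad.
Law of sines: r = s·sin R/sin S ≈ 34.03.
Law of sines: t = s·sin T/sin S ≈ 20.906.
Semiperimeter p = (34.03+27.4+20.906)/2 = 41.168.
Perimeter = 34.03 + 27.4 + 20.906 = 82.337.

perimeter ≈ 82.3366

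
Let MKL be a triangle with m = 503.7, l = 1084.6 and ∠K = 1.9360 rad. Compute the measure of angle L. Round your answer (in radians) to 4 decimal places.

∠L ≈ 0.8494 rad

By the law of cosines, k² = l² + m² − 2·l·m·cos K = 1.8203e+06, so k ≈ 1349.2.
Law of cosines again: cos L = (m² + k² − l²)/(2·m·k) ≈ 0.66044, so ∠L ≈ 0.8494 rad.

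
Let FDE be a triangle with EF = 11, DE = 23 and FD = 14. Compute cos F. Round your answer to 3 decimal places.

By the law of cosines, cos F = (EF² + FD² − DE²) / (2·EF·FD) ≈ -0.68831, so ∠F ≈ 133.50°.

-0.688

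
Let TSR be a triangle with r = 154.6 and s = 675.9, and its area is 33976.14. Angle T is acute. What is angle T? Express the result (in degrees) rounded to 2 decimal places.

∠T ≈ 40.56°

From area = ½·s·r·sin T, we get sin T = 2·area/(s·r) ≈ 0.65030.
Taking the acute solution, ∠T ≈ 40.56°.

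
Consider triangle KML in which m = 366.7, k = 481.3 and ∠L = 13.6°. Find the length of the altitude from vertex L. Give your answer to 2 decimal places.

h_L ≈ 273.47

By the law of cosines, l² = k² + m² − 2·k·m·cos L = 23031, so l ≈ 151.76.
Area = ½·k·m·sin L ≈ 20750.
The altitude from L has length 2·area/l ≈ 273.47.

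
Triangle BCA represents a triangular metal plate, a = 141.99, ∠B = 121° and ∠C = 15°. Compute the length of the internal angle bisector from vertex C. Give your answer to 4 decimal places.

155.5174

The third angle is ∠A = 180° − ∠B − ∠C = 44.00°.
Law of sines: b = a·sin B/sin A ≈ 175.21.
Law of sines: c = a·sin C/sin A ≈ 52.903.
The bisector from C has length 2·a·b·cos(∠C/2)/(a+b) ≈ 155.52.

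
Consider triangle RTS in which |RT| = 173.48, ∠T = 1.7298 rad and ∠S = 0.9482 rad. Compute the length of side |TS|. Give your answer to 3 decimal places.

95.491

The third angle is ∠R = π − ∠T − ∠S = 0.4636 rad.
Law of sines: |TS| = |RT|·sin R/sin S ≈ 95.491.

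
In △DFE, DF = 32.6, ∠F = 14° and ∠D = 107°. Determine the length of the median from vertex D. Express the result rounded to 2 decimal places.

The third angle is ∠E = 180° − ∠D − ∠F = 59.00°.
Law of sines: FE = DF·sin D/sin E ≈ 36.37.
Law of sines: ED = DF·sin F/sin E ≈ 9.2008.
Median from D: ½√(2·ED² + 2·DF² − FE²) ≈ 15.589.

m_D ≈ 15.59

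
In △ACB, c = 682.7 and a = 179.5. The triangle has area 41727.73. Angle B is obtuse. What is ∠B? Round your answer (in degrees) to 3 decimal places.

∠B ≈ 137.077°

From area = ½·a·c·sin B, we get sin B = 2·area/(a·c) ≈ 0.68102.
Taking the obtuse solution, ∠B ≈ 137.08°.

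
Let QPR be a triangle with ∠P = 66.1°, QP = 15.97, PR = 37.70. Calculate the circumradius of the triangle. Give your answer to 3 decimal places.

By the law of cosines, RQ² = QP² + PR² − 2·QP·PR·cos P = 1188.5, so RQ ≈ 34.474.
Area = ½·QP·PR·sin P ≈ 275.22.
Circumradius = RQ/(2 sin P) ≈ 18.854.

18.854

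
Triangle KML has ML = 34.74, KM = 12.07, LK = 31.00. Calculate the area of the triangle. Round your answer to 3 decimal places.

Semiperimeter s = (34.74 + 31 + 12.07)/2 = 38.905.
Heron's formula: area = √(38.905·4.165·7.905·26.835) ≈ 185.4.

area ≈ 185.401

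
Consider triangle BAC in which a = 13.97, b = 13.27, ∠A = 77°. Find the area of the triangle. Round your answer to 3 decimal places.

area ≈ 53.495

Law of sines: sin B = b·sin A/a ≈ 0.92555.
Since a ≥ b, only the acute value applies: ∠B ≈ 67.75°.
Then ∠C = 180° − ∠A − ∠B ≈ 35.25°.
Law of sines gives c = a·sin C/sin A ≈ 8.2746.
Area = ½·a·b·sin C ≈ 53.495.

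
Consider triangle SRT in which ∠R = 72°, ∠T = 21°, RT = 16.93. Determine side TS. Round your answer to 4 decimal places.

The third angle is ∠S = 180° − ∠R − ∠T = 87.00°.
Law of sines: TS = RT·sin R/sin S ≈ 16.123.

16.1235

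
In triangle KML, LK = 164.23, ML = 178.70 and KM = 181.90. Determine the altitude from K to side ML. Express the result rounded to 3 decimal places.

147.490

Semiperimeter s = (178.7 + 164.23 + 181.9)/2 = 262.41.
Heron's formula: area = √(262.41·83.715·98.185·80.515) ≈ 13178.
The altitude from K has length 2·area/ML ≈ 147.49.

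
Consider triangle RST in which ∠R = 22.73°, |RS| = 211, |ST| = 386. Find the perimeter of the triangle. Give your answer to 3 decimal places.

Law of sines: sin T = |RS|·sin R/|ST| ≈ 0.21121.
Since |ST| ≥ |RS|, only the acute value applies: ∠T ≈ 12.19°.
Then ∠S = 180° − ∠R − ∠T ≈ 145.08°.
Law of sines gives |TR| = |ST|·sin S/sin R ≈ 571.9.
Semiperimeter s = (386+571.9+211)/2 = 584.45.
Perimeter = 386 + 571.9 + 211 = 1168.9.

perimeter ≈ 1168.905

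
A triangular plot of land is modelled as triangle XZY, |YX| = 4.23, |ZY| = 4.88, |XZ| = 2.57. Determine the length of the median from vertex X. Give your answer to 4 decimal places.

Median from X: ½√(2·|YX|² + 2·|XZ|² − |ZY|²) ≈ 2.509.

m_X ≈ 2.5090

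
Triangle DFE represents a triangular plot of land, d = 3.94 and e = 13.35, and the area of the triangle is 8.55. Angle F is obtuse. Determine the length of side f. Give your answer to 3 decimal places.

From area = ½·e·d·sin F, we get sin F = 2·area/(e·d) ≈ 0.32510.
Taking the obtuse solution, ∠F ≈ 161.03°.
Law of cosines then gives f ≈ 17.124.

17.124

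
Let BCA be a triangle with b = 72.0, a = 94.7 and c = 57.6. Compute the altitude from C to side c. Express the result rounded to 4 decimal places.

Semiperimeter s = (72 + 57.6 + 94.7)/2 = 112.15.
Heron's formula: area = √(112.15·40.15·54.55·17.45) ≈ 2070.3.
The altitude from C has length 2·area/c ≈ 71.886.

71.8861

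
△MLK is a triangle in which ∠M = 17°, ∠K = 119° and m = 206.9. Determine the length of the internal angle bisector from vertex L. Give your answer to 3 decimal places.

The third angle is ∠L = 180° − ∠K − ∠M = 44.00°.
Law of sines: l = m·sin L/sin M ≈ 491.58.
Law of sines: k = m·sin K/sin M ≈ 618.93.
The bisector from L has length 2·k·m·cos(∠L/2)/(k+m) ≈ 287.55.

t_L ≈ 287.546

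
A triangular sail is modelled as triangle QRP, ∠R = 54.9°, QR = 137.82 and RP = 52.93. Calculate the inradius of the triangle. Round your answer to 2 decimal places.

By the law of cosines, PQ² = QR² + RP² − 2·QR·RP·cos R = 13407, so PQ ≈ 115.79.
Area = ½·QR·RP·sin R ≈ 2984.1.
Semiperimeter s = (52.93+115.79+137.82)/2 = 153.27.
Inradius = area/s = 2984.1/153.27 ≈ 19.47.

19.47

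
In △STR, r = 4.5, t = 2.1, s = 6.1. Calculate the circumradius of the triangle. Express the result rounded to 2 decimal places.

By the law of cosines, cos S = (t² + r² − s²) / (2·t·r) ≈ -0.66402, so ∠S ≈ 131.61°.
Circumradius = s/(2 sin S) ≈ 4.0791.

4.08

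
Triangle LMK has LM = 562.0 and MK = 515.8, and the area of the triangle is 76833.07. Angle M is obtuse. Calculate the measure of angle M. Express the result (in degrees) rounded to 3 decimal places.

∠M ≈ 147.988°

From area = ½·LM·MK·sin M, we get sin M = 2·area/(LM·MK) ≈ 0.53010.
Taking the obtuse solution, ∠M ≈ 147.99°.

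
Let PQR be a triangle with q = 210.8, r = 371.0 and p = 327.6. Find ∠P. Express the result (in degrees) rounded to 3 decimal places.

By the law of cosines, cos P = (q² + r² − p²) / (2·q·r) ≈ 0.47794, so ∠P ≈ 61.45°.

∠P ≈ 61.449°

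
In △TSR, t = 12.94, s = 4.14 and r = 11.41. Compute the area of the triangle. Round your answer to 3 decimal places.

Semiperimeter p = (12.94 + 4.14 + 11.41)/2 = 14.245.
Heron's formula: area = √(14.245·1.305·10.105·2.835) ≈ 23.077.

23.077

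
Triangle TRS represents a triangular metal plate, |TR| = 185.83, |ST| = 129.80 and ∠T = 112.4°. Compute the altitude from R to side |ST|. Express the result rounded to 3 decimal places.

h_R ≈ 171.808

By the law of cosines, |RS|² = |ST|² + |TR|² − 2·|ST|·|TR|·cos T = 69764, so |RS| ≈ 264.13.
Area = ½·|ST|·|TR|·sin T ≈ 11150.
The altitude from R has length 2·area/|ST| ≈ 171.81.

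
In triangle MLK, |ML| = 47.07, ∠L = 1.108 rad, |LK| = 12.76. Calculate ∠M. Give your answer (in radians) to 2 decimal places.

0.27

By the law of cosines, |KM|² = |ML|² + |LK|² − 2·|ML|·|LK|·cos L = 1842.1, so |KM| ≈ 42.92.
Law of cosines again: cos M = (|KM|² + |ML|² − |LK|²)/(2·|KM|·|ML|) ≈ 0.96397, so ∠M ≈ 0.269 rad.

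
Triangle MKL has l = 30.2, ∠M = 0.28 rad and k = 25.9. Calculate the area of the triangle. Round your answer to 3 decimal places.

108.080

Area = ½·k·l·sin M ≈ 108.08.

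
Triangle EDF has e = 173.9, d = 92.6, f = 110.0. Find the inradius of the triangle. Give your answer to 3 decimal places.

23.886

Semiperimeter s = (173.9 + 92.6 + 110)/2 = 188.25.
Heron's formula: area = √(188.25·14.35·95.65·78.25) ≈ 4496.5.
Inradius = area/s = 4496.5/188.25 ≈ 23.886.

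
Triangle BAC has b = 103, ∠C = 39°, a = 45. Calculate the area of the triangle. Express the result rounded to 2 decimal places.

1458.45

Area = ½·b·a·sin C ≈ 1458.5.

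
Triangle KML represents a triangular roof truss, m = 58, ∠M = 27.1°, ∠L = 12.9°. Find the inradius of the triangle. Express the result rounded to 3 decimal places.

6.298

The third angle is ∠K = 180° − ∠M − ∠L = 140.00°.
Law of sines: k = m·sin K/sin M ≈ 81.84.
Law of sines: l = m·sin L/sin M ≈ 28.424.
Area = ½·m·k·sin L ≈ 529.85.
Semiperimeter s = (81.84+58+28.424)/2 = 84.132.
Inradius = area/s = 529.85/84.132 ≈ 6.2979.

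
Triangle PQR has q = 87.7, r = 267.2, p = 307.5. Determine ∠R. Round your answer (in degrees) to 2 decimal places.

∠R ≈ 55.11°

By the law of cosines, cos R = (p² + q² − r²) / (2·p·q) ≈ 0.57201, so ∠R ≈ 55.11°.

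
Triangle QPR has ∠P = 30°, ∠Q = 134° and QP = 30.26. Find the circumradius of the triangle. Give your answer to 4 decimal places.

54.8910

The third angle is ∠R = 180° − ∠Q − ∠P = 16.00°.
Law of sines: PR = QP·sin Q/sin R ≈ 78.971.
Law of sines: RQ = QP·sin P/sin R ≈ 54.891.
Circumradius = QP/(2 sin R) ≈ 54.891.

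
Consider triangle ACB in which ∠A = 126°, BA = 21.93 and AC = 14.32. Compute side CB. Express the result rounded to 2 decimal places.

By the law of cosines, CB² = BA² + AC² − 2·BA·AC·cos A = 1055.2, so CB ≈ 32.483.

32.48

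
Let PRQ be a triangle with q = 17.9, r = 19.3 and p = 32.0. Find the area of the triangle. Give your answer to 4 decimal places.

151.6103

Semiperimeter s = (32 + 19.3 + 17.9)/2 = 34.6.
Heron's formula: area = √(34.6·2.6·15.3·16.7) ≈ 151.61.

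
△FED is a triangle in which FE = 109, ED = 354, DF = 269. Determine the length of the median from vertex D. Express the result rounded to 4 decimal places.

Median from D: ½√(2·ED² + 2·DF² − FE²) ≈ 309.63.

309.6260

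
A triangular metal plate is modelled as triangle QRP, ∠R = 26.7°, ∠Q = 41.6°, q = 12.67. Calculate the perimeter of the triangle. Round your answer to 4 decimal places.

The third angle is ∠P = 180° − ∠Q − ∠R = 111.70°.
Law of sines: r = q·sin R/sin Q ≈ 8.5746.
Law of sines: p = q·sin P/sin Q ≈ 17.731.
Semiperimeter s = (12.67+8.5746+17.731)/2 = 19.488.
Perimeter = 12.67 + 8.5746 + 17.731 = 38.976.

perimeter ≈ 38.9756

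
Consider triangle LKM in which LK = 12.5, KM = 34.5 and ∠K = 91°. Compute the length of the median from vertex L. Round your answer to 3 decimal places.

By the law of cosines, ML² = LK² + KM² − 2·LK·KM·cos K = 1361.6, so ML ≈ 36.899.
Median from L: ½√(2·ML² + 2·LK² − KM²) ≈ 21.479.

m_L ≈ 21.479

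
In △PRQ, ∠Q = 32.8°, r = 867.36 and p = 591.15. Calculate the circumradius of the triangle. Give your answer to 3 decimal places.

By the law of cosines, q² = p² + r² − 2·p·r·cos Q = 2.3979e+05, so q ≈ 489.68.
Area = ½·p·r·sin Q ≈ 1.3888e+05.
Circumradius = q/(2 sin Q) ≈ 451.98.

451.979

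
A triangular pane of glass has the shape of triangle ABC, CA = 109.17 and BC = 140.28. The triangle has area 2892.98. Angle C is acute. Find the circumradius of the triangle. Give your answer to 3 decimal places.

From area = ½·BC·CA·sin C, we get sin C = 2·area/(BC·CA) ≈ 0.37781.
Taking the acute solution, ∠C ≈ 22.20°.
Law of cosines then gives AB ≈ 56.903.
Circumradius = AB/(2 sin C) ≈ 75.306.

75.306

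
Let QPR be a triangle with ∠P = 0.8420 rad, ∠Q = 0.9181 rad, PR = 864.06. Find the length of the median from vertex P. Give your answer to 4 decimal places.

m_P ≈ 882.7505

The third angle is ∠R = π − ∠Q − ∠P = 1.3815 rad.
Law of sines: RQ = PR·sin P/sin Q ≈ 811.34.
Law of sines: QP = PR·sin R/sin Q ≈ 1068.2.
Median from P: ½√(2·QP² + 2·PR² − RQ²) ≈ 882.75.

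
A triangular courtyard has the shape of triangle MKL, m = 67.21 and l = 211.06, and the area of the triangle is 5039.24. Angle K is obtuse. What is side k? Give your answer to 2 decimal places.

262.73

From area = ½·l·m·sin K, we get sin K = 2·area/(l·m) ≈ 0.71049.
Taking the obtuse solution, ∠K ≈ 134.73°.
Law of cosines then gives k ≈ 262.73.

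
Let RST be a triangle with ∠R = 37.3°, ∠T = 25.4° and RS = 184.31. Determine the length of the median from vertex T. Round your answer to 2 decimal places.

313.54

The third angle is ∠S = 180° − ∠T − ∠R = 117.30°.
Law of sines: ST = RS·sin R/sin T ≈ 260.39.
Law of sines: TR = RS·sin S/sin T ≈ 381.83.
Median from T: ½√(2·ST² + 2·TR² − RS²) ≈ 313.54.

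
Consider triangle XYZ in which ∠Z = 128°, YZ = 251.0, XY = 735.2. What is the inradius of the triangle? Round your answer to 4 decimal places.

71.1081

Law of sines: sin X = YZ·sin Z/XY ≈ 0.26903.
Since XY ≥ YZ, only the acute value applies: ∠X ≈ 15.61°.
Then ∠Y = 180° − ∠Z − ∠X ≈ 36.39°.
Law of sines gives ZX = XY·sin Y/sin Z ≈ 553.56.
Area = ½·XY·YZ·sin Y ≈ 54745.
Semiperimeter s = (251+553.56+735.2)/2 = 769.88.
Inradius = area/s = 54745/769.88 ≈ 71.108.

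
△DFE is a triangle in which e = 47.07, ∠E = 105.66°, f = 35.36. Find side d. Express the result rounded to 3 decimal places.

Law of sines: sin F = f·sin E/e ≈ 0.72334.
Since e ≥ f, only the acute value applies: ∠F ≈ 46.33°.
Then ∠D = 180° − ∠E − ∠F ≈ 28.01°.
Law of sines gives d = e·sin D/sin E ≈ 22.957.

22.957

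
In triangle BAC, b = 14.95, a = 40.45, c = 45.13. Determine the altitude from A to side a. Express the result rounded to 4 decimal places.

h_A ≈ 14.7890

Semiperimeter s = (14.95 + 40.45 + 45.13)/2 = 50.265.
Heron's formula: area = √(50.265·35.315·9.815·5.135) ≈ 299.11.
The altitude from A has length 2·area/a ≈ 14.789.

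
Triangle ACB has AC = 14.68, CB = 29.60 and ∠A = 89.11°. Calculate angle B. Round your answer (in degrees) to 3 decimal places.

Law of sines: sin B = AC·sin A/CB ≈ 0.49589.
Since CB ≥ AC, only the acute value applies: ∠B ≈ 29.73°.
Then ∠C = 180° − ∠A − ∠B ≈ 61.16°.

∠B ≈ 29.728°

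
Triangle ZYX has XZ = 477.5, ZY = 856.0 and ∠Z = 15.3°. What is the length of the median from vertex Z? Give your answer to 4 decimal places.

m_Z ≈ 661.2958

By the law of cosines, YX² = XZ² + ZY² − 2·XZ·ZY·cos Z = 1.7224e+05, so YX ≈ 415.01.
Median from Z: ½√(2·XZ² + 2·ZY² − YX²) ≈ 661.3.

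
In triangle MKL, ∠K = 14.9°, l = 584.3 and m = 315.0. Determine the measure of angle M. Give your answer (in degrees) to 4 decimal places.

16.1397

By the law of cosines, k² = l² + m² − 2·l·m·cos K = 84900, so k ≈ 291.38.
Law of cosines again: cos M = (k² + l² − m²)/(2·k·l) ≈ 0.96059, so ∠M ≈ 16.14°.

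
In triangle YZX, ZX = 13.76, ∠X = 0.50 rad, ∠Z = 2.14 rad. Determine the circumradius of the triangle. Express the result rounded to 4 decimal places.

14.3088

The third angle is ∠Y = π − ∠Z − ∠X = 0.502 rad.
Law of sines: XY = ZX·sin Z/sin Y ≈ 24.105.
Law of sines: YZ = ZX·sin X/sin Y ≈ 13.72.
Circumradius = ZX/(2 sin Y) ≈ 14.309.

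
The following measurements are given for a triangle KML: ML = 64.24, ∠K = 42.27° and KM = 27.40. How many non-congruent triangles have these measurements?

1

KM·sin K = 27.40·sin(42.27°) ≈ 18.43.
Since ML ≥ KM, exactly one triangle exists.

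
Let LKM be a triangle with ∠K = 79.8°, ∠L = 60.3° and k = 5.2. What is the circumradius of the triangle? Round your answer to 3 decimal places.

R ≈ 2.642

The third angle is ∠M = 180° − ∠L − ∠K = 39.90°.
Law of sines: l = k·sin L/sin K ≈ 4.5894.
Law of sines: m = k·sin M/sin K ≈ 3.3891.
Circumradius = k/(2 sin K) ≈ 2.6418.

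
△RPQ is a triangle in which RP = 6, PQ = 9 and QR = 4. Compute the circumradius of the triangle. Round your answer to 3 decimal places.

By the law of cosines, cos R = (QR² + RP² − PQ²) / (2·QR·RP) ≈ -0.60417, so ∠R ≈ 127.17°.
Circumradius = PQ/(2 sin R) ≈ 5.6472.

5.647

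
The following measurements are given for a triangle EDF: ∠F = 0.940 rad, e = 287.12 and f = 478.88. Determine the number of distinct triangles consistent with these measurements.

e·sin F = 287.12·sin(0.940 rad) ≈ 231.9.
Since f ≥ e, exactly one triangle exists.

1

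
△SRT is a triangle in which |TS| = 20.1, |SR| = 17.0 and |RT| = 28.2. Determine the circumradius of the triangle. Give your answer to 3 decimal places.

14.260

By the law of cosines, cos S = (|TS|² + |SR|² − |RT|²) / (2·|TS|·|SR|) ≈ -0.14959, so ∠S ≈ 1.721 rad.
Circumradius = |RT|/(2 sin S) ≈ 14.26.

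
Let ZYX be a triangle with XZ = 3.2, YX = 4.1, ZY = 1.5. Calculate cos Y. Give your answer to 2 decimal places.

By the law of cosines, cos Y = (ZY² + YX² − XZ²) / (2·ZY·YX) ≈ 0.71707, so ∠Y ≈ 44.19°.

cos Y ≈ 0.72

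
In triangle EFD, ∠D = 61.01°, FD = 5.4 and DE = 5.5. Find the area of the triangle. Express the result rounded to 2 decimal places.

Area = ½·FD·DE·sin D ≈ 12.989.

area ≈ 12.99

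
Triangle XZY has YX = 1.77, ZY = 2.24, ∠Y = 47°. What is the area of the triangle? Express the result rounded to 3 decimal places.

1.450

Area = ½·ZY·YX·sin Y ≈ 1.4498.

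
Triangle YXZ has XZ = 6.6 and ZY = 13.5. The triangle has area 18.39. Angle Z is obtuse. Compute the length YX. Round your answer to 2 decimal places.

From area = ½·XZ·ZY·sin Z, we get sin Z = 2·area/(XZ·ZY) ≈ 0.41279.
Taking the obtuse solution, ∠Z ≈ 155.62°.
Law of cosines then gives YX ≈ 19.701.

19.70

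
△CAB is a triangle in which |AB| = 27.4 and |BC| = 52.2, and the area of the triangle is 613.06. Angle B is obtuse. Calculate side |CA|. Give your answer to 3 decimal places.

From area = ½·|AB|·|BC|·sin B, we get sin B = 2·area/(|AB|·|BC|) ≈ 0.85726.
Taking the obtuse solution, ∠B ≈ 120.99°.
Law of cosines then gives |CA| ≈ 70.345.

70.345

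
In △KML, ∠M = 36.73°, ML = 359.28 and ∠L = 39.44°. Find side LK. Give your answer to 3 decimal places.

221.281

The third angle is ∠K = 180° − ∠M − ∠L = 103.83°.
Law of sines: LK = ML·sin M/sin K ≈ 221.28.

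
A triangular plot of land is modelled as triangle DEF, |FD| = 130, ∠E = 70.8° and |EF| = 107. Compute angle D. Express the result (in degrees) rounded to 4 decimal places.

51.0135

Law of sines: sin D = |EF|·sin E/|FD| ≈ 0.77729.
Since |FD| ≥ |EF|, only the acute value applies: ∠D ≈ 51.01°.
Then ∠F = 180° − ∠E − ∠D ≈ 58.19°.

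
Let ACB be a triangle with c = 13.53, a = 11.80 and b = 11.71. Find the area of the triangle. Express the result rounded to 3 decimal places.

Semiperimeter s = (11.8 + 13.53 + 11.71)/2 = 18.52.
Heron's formula: area = √(18.52·6.72·4.99·6.81) ≈ 65.032.

area ≈ 65.032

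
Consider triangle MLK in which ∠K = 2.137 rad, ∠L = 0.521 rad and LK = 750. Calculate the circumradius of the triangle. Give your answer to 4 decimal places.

806.5160

The third angle is ∠M = π − ∠L − ∠K = 0.484 rad.
Law of sines: KM = LK·sin L/sin M ≈ 802.88.
Law of sines: ML = LK·sin K/sin M ≈ 1361.3.
Circumradius = LK/(2 sin M) ≈ 806.52.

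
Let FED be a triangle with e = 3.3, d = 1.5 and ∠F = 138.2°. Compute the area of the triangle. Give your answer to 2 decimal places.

Area = ½·e·d·sin F ≈ 1.6497.

area ≈ 1.65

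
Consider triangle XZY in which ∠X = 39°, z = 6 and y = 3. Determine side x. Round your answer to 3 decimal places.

4.126

By the law of cosines, x² = z² + y² − 2·z·y·cos X = 17.023, so x ≈ 4.1259.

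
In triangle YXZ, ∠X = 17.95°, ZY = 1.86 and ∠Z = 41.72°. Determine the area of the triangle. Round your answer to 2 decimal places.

area ≈ 3.22

The third angle is ∠Y = 180° − ∠X − ∠Z = 120.33°.
Law of sines: XZ = ZY·sin Y/sin X ≈ 5.2093.
Law of sines: YX = ZY·sin Z/sin X ≈ 4.0164.
Area = ½·ZY·XZ·sin Z ≈ 3.224.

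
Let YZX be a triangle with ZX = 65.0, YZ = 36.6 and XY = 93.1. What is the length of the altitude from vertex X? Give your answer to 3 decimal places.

h_X ≈ 49.274

Semiperimeter s = (65 + 93.1 + 36.6)/2 = 97.35.
Heron's formula: area = √(97.35·32.35·4.25·60.75) ≈ 901.72.
The altitude from X has length 2·area/YZ ≈ 49.274.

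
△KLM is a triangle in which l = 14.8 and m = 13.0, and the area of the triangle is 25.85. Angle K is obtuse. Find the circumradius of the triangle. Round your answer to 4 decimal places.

From area = ½·l·m·sin K, we get sin K = 2·area/(l·m) ≈ 0.26871.
Taking the obtuse solution, ∠K ≈ 164.41°.
Law of cosines then gives k ≈ 27.544.
Circumradius = k/(2 sin K) ≈ 51.253.

51.2526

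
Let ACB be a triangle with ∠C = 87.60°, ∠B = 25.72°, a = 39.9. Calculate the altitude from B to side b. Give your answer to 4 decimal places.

The third angle is ∠A = 180° − ∠C − ∠B = 66.68°.
Law of sines: c = a·sin C/sin A ≈ 43.411.
Law of sines: b = a·sin B/sin A ≈ 18.856.
Area = ½·a·c·sin B ≈ 375.85.
The altitude from B has length 2·area/b ≈ 39.865.

h_B ≈ 39.8650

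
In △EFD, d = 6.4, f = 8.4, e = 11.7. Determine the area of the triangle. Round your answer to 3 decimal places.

Semiperimeter s = (11.7 + 8.4 + 6.4)/2 = 13.25.
Heron's formula: area = √(13.25·1.55·4.85·6.85) ≈ 26.121.

area ≈ 26.121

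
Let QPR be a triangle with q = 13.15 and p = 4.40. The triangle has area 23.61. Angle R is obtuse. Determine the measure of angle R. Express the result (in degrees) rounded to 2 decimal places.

From area = ½·q·p·sin R, we get sin R = 2·area/(q·p) ≈ 0.81611.
Taking the obtuse solution, ∠R ≈ 125.30°.

125.30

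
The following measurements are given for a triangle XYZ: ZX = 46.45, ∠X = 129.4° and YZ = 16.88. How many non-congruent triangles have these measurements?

ZX·sin X = 46.45·sin(129.4°) ≈ 35.89.
Since ∠X is not acute, a triangle exists only if YZ > ZX; here YZ ≤ ZX, so there is no triangle.

0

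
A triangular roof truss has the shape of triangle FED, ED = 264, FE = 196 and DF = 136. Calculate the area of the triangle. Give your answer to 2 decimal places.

Semiperimeter s = (264 + 136 + 196)/2 = 298.
Heron's formula: area = √(298·34·162·102) ≈ 12939.

12939.13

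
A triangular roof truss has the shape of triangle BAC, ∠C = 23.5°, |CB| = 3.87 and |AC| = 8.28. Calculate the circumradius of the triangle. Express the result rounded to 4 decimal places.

6.2399

By the law of cosines, |BA|² = |AC|² + |CB|² − 2·|AC|·|CB|·cos C = 24.763, so |BA| ≈ 4.9763.
Area = ½·|AC|·|CB|·sin C ≈ 6.3887.
Circumradius = |BA|/(2 sin C) ≈ 6.2399.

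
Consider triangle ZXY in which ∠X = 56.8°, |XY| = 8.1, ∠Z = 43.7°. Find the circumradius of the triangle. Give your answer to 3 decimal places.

R ≈ 5.862

The third angle is ∠Y = 180° − ∠Z − ∠X = 79.50°.
Law of sines: |YZ| = |XY|·sin X/sin Z ≈ 9.8103.
Law of sines: |ZX| = |XY|·sin Y/sin Z ≈ 11.528.
Circumradius = |XY|/(2 sin Z) ≈ 5.8621.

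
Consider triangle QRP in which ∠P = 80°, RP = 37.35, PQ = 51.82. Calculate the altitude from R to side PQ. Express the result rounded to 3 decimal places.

36.783

By the law of cosines, QR² = RP² + PQ² − 2·RP·PQ·cos P = 3408.2, so QR ≈ 58.379.
Area = ½·RP·PQ·sin P ≈ 953.04.
The altitude from R has length 2·area/PQ ≈ 36.783.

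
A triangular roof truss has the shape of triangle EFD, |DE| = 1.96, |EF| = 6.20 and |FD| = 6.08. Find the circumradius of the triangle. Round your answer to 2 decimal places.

By the law of cosines, cos E = (|DE|² + |EF|² − |FD|²) / (2·|DE|·|EF|) ≈ 0.21870, so ∠E ≈ 77.37°.
Circumradius = |FD|/(2 sin E) ≈ 3.1154.

R ≈ 3.12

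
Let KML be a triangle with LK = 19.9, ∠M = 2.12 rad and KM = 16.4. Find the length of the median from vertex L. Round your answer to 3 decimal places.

12.100

Law of sines: sin L = KM·sin M/LK ≈ 0.70293.
Since LK ≥ KM, only the acute value applies: ∠L ≈ 0.780 rad.
Then ∠K = π − ∠M − ∠L ≈ 0.242 rad.
Law of sines gives ML = LK·sin K/sin M ≈ 5.5932.
Median from L: ½√(2·ML² + 2·LK² − KM²) ≈ 12.1.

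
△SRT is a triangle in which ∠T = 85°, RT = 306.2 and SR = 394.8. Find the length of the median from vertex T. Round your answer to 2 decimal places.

215.33

Law of sines: sin S = RT·sin T/SR ≈ 0.77263.
Since SR ≥ RT, only the acute value applies: ∠S ≈ 50.59°.
Then ∠R = 180° − ∠T − ∠S ≈ 44.41°.
Law of sines gives TS = SR·sin R/sin T ≈ 277.33.
Median from T: ½√(2·RT² + 2·TS² − SR²) ≈ 215.33.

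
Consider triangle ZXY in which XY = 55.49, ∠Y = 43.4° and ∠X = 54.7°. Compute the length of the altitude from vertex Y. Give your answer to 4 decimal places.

h_Y ≈ 45.2875

The third angle is ∠Z = 180° − ∠X − ∠Y = 81.90°.
Law of sines: YZ = XY·sin X/sin Z ≈ 45.744.
Law of sines: ZX = XY·sin Y/sin Z ≈ 38.511.
Area = ½·XY·YZ·sin Y ≈ 872.03.
The altitude from Y has length 2·area/ZX ≈ 45.287.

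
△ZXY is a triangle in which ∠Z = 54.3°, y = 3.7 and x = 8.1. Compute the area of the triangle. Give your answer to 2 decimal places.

area ≈ 12.17

Area = ½·x·y·sin Z ≈ 12.169.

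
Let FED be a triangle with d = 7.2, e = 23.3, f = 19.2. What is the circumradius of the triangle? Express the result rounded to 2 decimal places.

By the law of cosines, cos F = (e² + d² − f²) / (2·e·d) ≈ 0.67385, so ∠F ≈ 47.64°.
Circumradius = f/(2 sin F) ≈ 12.993.

12.99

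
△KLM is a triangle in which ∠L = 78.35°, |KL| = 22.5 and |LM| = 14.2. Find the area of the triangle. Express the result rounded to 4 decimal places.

area ≈ 156.4591

Area = ½·|KL|·|LM|·sin L ≈ 156.46.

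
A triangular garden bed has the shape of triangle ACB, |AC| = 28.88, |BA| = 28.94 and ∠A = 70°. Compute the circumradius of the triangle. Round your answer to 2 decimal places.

17.65

By the law of cosines, |CB|² = |BA|² + |AC|² − 2·|BA|·|AC|·cos A = 1099.9, so |CB| ≈ 33.164.
Area = ½·|BA|·|AC|·sin A ≈ 392.69.
Circumradius = |CB|/(2 sin A) ≈ 17.646.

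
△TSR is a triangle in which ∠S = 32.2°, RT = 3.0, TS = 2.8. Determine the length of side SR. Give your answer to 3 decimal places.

4.972

Law of sines: sin R = TS·sin S/RT ≈ 0.49735.
Since RT ≥ TS, only the acute value applies: ∠R ≈ 29.82°.
Then ∠T = 180° − ∠S − ∠R ≈ 117.98°.
Law of sines gives SR = RT·sin T/sin S ≈ 4.972.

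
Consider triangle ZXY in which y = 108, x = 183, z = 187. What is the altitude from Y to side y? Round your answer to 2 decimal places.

Semiperimeter s = (187 + 183 + 108)/2 = 239.
Heron's formula: area = √(239·52·56·131) ≈ 9548.4.
The altitude from Y has length 2·area/y ≈ 176.82.

176.82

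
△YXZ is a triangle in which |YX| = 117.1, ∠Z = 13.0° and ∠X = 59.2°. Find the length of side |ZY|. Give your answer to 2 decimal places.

The third angle is ∠Y = 180° − ∠X − ∠Z = 107.80°.
Law of sines: |ZY| = |YX|·sin X/sin Z ≈ 447.14.

447.14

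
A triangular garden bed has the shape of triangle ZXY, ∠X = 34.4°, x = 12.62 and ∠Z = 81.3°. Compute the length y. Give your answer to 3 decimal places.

20.128

The third angle is ∠Y = 180° − ∠Z − ∠X = 64.30°.
Law of sines: y = x·sin Y/sin X ≈ 20.128.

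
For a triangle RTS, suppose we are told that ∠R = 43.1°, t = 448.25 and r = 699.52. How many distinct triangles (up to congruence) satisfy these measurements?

t·sin R = 448.25·sin(43.1°) ≈ 306.3.
Since r ≥ t, exactly one triangle exists.

1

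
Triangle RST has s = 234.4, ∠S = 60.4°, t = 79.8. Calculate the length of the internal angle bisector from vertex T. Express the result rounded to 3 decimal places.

Law of sines: sin T = t·sin S/s ≈ 0.29601.
Since s ≥ t, only the acute value applies: ∠T ≈ 17.22°.
Then ∠R = 180° − ∠S − ∠T ≈ 102.38°.
Law of sines gives r = s·sin R/sin S ≈ 263.31.
The bisector from T has length 2·r·s·cos(∠T/2)/(r+s) ≈ 245.22.

t_T ≈ 245.222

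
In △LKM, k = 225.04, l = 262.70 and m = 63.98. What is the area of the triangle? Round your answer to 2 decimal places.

Semiperimeter s = (262.7 + 225.04 + 63.98)/2 = 275.86.
Heron's formula: area = √(275.86·13.16·50.82·211.88) ≈ 6252.2.

6252.23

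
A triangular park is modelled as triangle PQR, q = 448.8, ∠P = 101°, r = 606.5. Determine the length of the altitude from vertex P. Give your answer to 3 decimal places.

By the law of cosines, p² = q² + r² − 2·q·r·cos P = 6.7314e+05, so p ≈ 820.45.
Area = ½·q·r·sin P ≈ 1.336e+05.
The altitude from P has length 2·area/p ≈ 325.67.

325.670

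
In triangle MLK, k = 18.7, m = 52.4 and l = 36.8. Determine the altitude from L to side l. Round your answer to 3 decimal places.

h_L ≈ 12.220

Semiperimeter s = (52.4 + 36.8 + 18.7)/2 = 53.95.
Heron's formula: area = √(53.95·1.55·17.15·35.25) ≈ 224.84.
The altitude from L has length 2·area/l ≈ 12.22.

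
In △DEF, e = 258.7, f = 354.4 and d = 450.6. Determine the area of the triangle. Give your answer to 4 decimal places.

Semiperimeter s = (450.6 + 258.7 + 354.4)/2 = 531.85.
Heron's formula: area = √(531.85·81.25·273.15·177.45) ≈ 45766.

45766.2018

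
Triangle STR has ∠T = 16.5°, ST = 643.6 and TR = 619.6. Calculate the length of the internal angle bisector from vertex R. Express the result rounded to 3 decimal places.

By the law of cosines, RS² = ST² + TR² − 2·ST·TR·cos T = 33419, so RS ≈ 182.81.
Law of cosines again: cos R = (TR² + RS² − ST²)/(2·TR·RS) ≈ 0.01370, so ∠R ≈ 89.22°.
The bisector from R has length 2·TR·RS·cos(∠R/2)/(TR+RS) ≈ 200.99.

200.994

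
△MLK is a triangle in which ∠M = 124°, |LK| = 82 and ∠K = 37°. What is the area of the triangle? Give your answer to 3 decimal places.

area ≈ 794.563

The third angle is ∠L = 180° − ∠K − ∠M = 19.00°.
Law of sines: |KM| = |LK|·sin L/sin M ≈ 32.202.
Law of sines: |ML| = |LK|·sin K/sin M ≈ 59.525.
Area = ½·|LK|·|KM|·sin K ≈ 794.56.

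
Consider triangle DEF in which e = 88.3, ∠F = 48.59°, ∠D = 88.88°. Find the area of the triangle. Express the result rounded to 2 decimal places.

area ≈ 4324.50

The third angle is ∠E = 180° − ∠F − ∠D = 42.53°.
Law of sines: d = e·sin D/sin E ≈ 130.6.
Law of sines: f = e·sin F/sin E ≈ 97.969.
Area = ½·e·d·sin F ≈ 4324.5.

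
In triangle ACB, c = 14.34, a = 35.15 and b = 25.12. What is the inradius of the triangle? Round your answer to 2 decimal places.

4.02

Semiperimeter s = (35.15 + 14.34 + 25.12)/2 = 37.305.
Heron's formula: area = √(37.305·2.155·22.965·12.185) ≈ 149.99.
Inradius = area/s = 149.99/37.305 ≈ 4.0206.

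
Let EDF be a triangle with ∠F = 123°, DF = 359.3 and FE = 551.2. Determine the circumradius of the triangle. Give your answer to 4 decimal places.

R ≈ 480.1559

By the law of cosines, ED² = DF² + FE² − 2·DF·FE·cos F = 6.4865e+05, so ED ≈ 805.39.
Area = ½·DF·FE·sin F ≈ 83048.
Circumradius = ED/(2 sin F) ≈ 480.16.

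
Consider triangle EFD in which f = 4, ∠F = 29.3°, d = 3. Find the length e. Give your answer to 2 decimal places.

Law of sines: sin D = d·sin F/f ≈ 0.36704.
Since f ≥ d, only the acute value applies: ∠D ≈ 21.53°.
Then ∠E = 180° − ∠F − ∠D ≈ 129.17°.
Law of sines gives e = f·sin E/sin F ≈ 6.337.

6.34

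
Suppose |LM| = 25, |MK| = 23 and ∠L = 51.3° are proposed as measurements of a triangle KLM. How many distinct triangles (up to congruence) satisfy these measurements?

2

|LM|·sin L = 25·sin(51.3°) ≈ 19.51.
Since |LM| sin L < |MK| < |LM| (19.51 < 23 < 25), two triangles exist.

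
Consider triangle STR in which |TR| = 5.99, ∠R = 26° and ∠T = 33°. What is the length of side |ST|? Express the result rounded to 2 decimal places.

3.06

The third angle is ∠S = 180° − ∠T − ∠R = 121.00°.
Law of sines: |ST| = |TR|·sin R/sin S ≈ 3.0634.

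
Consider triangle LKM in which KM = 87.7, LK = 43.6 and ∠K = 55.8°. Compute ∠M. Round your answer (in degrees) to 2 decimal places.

29.71

By the law of cosines, ML² = LK² + KM² − 2·LK·KM·cos K = 5293.8, so ML ≈ 72.758.
Law of cosines again: cos M = (KM² + ML² − LK²)/(2·KM·ML) ≈ 0.86854, so ∠M ≈ 29.71°.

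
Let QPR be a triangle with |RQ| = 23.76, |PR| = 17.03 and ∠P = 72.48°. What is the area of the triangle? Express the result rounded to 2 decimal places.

Law of sines: sin Q = |PR|·sin P/|RQ| ≈ 0.68350.
Since |RQ| ≥ |PR|, only the acute value applies: ∠Q ≈ 43.12°.
Then ∠R = 180° − ∠P − ∠Q ≈ 64.40°.
Law of sines gives |QP| = |RQ|·sin R/sin P ≈ 22.47.
Area = ½·|RQ|·|PR|·sin R ≈ 182.46.

area ≈ 182.46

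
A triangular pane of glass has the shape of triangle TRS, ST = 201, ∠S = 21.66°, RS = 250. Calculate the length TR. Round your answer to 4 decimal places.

By the law of cosines, TR² = RS² + ST² − 2·RS·ST·cos S = 9497.3, so TR ≈ 97.454.

97.4539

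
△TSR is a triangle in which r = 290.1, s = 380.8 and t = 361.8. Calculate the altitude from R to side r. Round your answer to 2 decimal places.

Semiperimeter p = (361.8 + 380.8 + 290.1)/2 = 516.35.
Heron's formula: area = √(516.35·154.55·135.55·226.25) ≈ 49471.
The altitude from R has length 2·area/r ≈ 341.06.

h_R ≈ 341.06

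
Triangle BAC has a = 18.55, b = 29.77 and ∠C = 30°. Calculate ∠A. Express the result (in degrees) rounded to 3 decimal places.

34.088

By the law of cosines, c² = b² + a² − 2·b·a·cos C = 273.86, so c ≈ 16.549.
Law of cosines again: cos A = (c² + b² − a²)/(2·c·b) ≈ 0.82818, so ∠A ≈ 34.09°.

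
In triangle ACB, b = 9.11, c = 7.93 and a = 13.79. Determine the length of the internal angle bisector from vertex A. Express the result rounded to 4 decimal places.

By the law of cosines, cos A = (c² + b² − a²) / (2·c·b) ≈ -0.30652, so ∠A ≈ 107.85°.
The bisector from A has length 2·c·b·cos(∠A/2)/(c+b) ≈ 4.9929.

4.9929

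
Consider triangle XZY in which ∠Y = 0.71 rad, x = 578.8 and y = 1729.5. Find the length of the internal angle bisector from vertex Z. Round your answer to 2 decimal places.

Law of sines: sin X = x·sin Y/y ≈ 0.21814.
Since y ≥ x, only the acute value applies: ∠X ≈ 0.220 rad.
Then ∠Z = π − ∠Y − ∠X ≈ 2.212 rad.
Law of sines gives z = y·sin Z/sin Y ≈ 2126.8.
The bisector from Z has length 2·y·x·cos(∠Z/2)/(y+x) ≈ 388.9.

t_Z ≈ 388.90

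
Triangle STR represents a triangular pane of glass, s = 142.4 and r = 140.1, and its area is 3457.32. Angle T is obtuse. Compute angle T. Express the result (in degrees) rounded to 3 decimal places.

From area = ½·r·s·sin T, we get sin T = 2·area/(r·s) ≈ 0.34659.
Taking the obtuse solution, ∠T ≈ 159.72°.

∠T ≈ 159.721°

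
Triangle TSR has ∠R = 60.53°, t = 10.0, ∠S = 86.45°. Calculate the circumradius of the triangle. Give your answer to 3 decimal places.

The third angle is ∠T = 180° − ∠S − ∠R = 33.02°.
Law of sines: s = t·sin S/sin T ≈ 18.316.
Law of sines: r = t·sin R/sin T ≈ 15.977.
Circumradius = t/(2 sin T) ≈ 9.1755.

9.175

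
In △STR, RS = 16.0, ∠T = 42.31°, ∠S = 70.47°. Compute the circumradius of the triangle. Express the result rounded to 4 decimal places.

11.8846

The third angle is ∠R = 180° − ∠S − ∠T = 67.22°.
Law of sines: TR = RS·sin S/sin T ≈ 22.402.
Law of sines: ST = RS·sin R/sin T ≈ 21.915.
Circumradius = RS/(2 sin T) ≈ 11.885.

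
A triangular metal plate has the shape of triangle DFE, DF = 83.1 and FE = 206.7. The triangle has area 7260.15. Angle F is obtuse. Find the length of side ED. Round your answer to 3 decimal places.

From area = ½·DF·FE·sin F, we get sin F = 2·area/(DF·FE) ≈ 0.84535.
Taking the obtuse solution, ∠F ≈ 122.29°.
Law of cosines then gives ED ≈ 260.74.

260.735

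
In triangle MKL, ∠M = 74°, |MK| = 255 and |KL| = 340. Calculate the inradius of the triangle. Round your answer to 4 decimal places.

r ≈ 83.2317

Law of sines: sin L = |MK|·sin M/|KL| ≈ 0.72095.
Since |KL| ≥ |MK|, only the acute value applies: ∠L ≈ 46.13°.
Then ∠K = 180° − ∠M − ∠L ≈ 59.87°.
Law of sines gives |LM| = |KL|·sin K/sin M ≈ 305.9.
Area = ½·|KL|·|MK|·sin K ≈ 37492.
Semiperimeter s = (340+305.9+255)/2 = 450.45.
Inradius = area/s = 37492/450.45 ≈ 83.232.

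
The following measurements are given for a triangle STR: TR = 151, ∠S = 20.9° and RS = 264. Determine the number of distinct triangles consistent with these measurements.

RS·sin S = 264·sin(20.9°) ≈ 94.18.
Since RS sin S < TR < RS (94.18 < 151 < 264), two triangles exist.

2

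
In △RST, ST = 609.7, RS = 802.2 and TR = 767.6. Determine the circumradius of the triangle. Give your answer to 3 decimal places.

By the law of cosines, cos R = (TR² + RS² − ST²) / (2·TR·RS) ≈ 0.69913, so ∠R ≈ 0.797 rad.
Circumradius = ST/(2 sin R) ≈ 426.36.

426.365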